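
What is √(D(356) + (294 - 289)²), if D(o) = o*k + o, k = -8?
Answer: I*√2467 ≈ 49.669*I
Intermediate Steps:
D(o) = -7*o (D(o) = o*(-8) + o = -8*o + o = -7*o)
√(D(356) + (294 - 289)²) = √(-7*356 + (294 - 289)²) = √(-2492 + 5²) = √(-2492 + 25) = √(-2467) = I*√2467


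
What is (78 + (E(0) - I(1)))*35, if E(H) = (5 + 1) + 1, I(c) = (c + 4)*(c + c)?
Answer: 2625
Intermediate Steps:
I(c) = 2*c*(4 + c) (I(c) = (4 + c)*(2*c) = 2*c*(4 + c))
E(H) = 7 (E(H) = 6 + 1 = 7)
(78 + (E(0) - I(1)))*35 = (78 + (7 - 2*(4 + 1)))*35 = (78 + (7 - 2*5))*35 = (78 + (7 - 1*10))*35 = (78 + (7 - 10))*35 = (78 - 3)*35 = 75*35 = 2625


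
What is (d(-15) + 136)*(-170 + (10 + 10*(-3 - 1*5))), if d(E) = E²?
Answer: -86640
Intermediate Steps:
(d(-15) + 136)*(-170 + (10 + 10*(-3 - 1*5))) = ((-15)² + 136)*(-170 + (10 + 10*(-3 - 1*5))) = (225 + 136)*(-170 + (10 + 10*(-3 - 5))) = 361*(-170 + (10 + 10*(-8))) = 361*(-170 + (10 - 80)) = 361*(-170 - 70) = 361*(-240) = -86640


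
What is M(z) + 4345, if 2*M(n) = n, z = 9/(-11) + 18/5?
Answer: 478103/110 ≈ 4346.4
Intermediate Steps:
z = 153/55 (z = 9*(-1/11) + 18*(1/5) = -9/11 + 18/5 = 153/55 ≈ 2.7818)
M(n) = n/2
M(z) + 4345 = (1/2)*(153/55) + 4345 = 153/110 + 4345 = 478103/110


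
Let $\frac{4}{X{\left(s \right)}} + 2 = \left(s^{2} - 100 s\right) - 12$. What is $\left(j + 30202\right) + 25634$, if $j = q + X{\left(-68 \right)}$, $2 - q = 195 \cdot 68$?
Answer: $\frac{242907492}{5705} \approx 42578.0$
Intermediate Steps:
$X{\left(s \right)} = \frac{4}{-14 + s^{2} - 100 s}$ ($X{\left(s \right)} = \frac{4}{-2 - \left(12 - s^{2} + 100 s\right)} = \frac{4}{-14 + s^{2} - 100 s}$)
$q = -13258$ ($q = 2 - 195 \cdot 68 = 2 - 13260 = -13258$)
$j = - \frac{75636888}{5705}$ ($j = -13258 + \frac{4}{-14 + \left(-68\right)^{2} - -6800} = -13258 + \frac{4}{-14 + 4624 + 6800} = -13258 + \frac{4}{11410} = -13258 + 4 \cdot \frac{1}{11410} = -13258 + \frac{2}{5705} = - \frac{75636888}{5705} \approx -13258.0$)
$\left(j + 30202\right) + 25634 = \left(- \frac{75636888}{5705} + 30202\right) + 25634 = \frac{96665522}{5705} + 25634 = \frac{242907492}{5705}$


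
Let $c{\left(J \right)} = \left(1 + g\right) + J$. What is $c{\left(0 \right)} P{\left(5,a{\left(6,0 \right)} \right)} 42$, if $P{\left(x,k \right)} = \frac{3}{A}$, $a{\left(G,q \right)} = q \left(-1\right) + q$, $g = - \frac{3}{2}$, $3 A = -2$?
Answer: $\frac{189}{2} \approx 94.5$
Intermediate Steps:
$A = - \frac{2}{3}$ ($A = \frac{1}{3} \left(-2\right) = - \frac{2}{3} \approx -0.66667$)
$g = - \frac{3}{2}$ ($g = \left(-3\right) \frac{1}{2} = - \frac{3}{2} \approx -1.5$)
$c{\left(J \right)} = - \frac{1}{2} + J$ ($c{\left(J \right)} = \left(1 - \frac{3}{2}\right) + J = - \frac{1}{2} + J$)
$a{\left(G,q \right)} = 0$ ($a{\left(G,q \right)} = - q + q = 0$)
$P{\left(x,k \right)} = - \frac{9}{2}$ ($P{\left(x,k \right)} = \frac{3}{- \frac{2}{3}} = 3 \left(- \frac{3}{2}\right) = - \frac{9}{2}$)
$c{\left(0 \right)} P{\left(5,a{\left(6,0 \right)} \right)} 42 = \left(- \frac{1}{2} + 0\right) \left(- \frac{9}{2}\right) 42 = \left(- \frac{1}{2}\right) \left(- \frac{9}{2}\right) 42 = \frac{9}{4} \cdot 42 = \frac{189}{2}$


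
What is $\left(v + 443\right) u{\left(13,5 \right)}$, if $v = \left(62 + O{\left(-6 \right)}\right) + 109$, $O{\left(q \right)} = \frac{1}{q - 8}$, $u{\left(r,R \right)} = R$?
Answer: $\frac{42975}{14} \approx 3069.6$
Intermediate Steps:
$O{\left(q \right)} = \frac{1}{-8 + q}$
$v = \frac{2393}{14}$ ($v = \left(62 + \frac{1}{-8 - 6}\right) + 109 = \left(62 + \frac{1}{-14}\right) + 109 = \left(62 - \frac{1}{14}\right) + 109 = \frac{867}{14} + 109 = \frac{2393}{14} \approx 170.93$)
$\left(v + 443\right) u{\left(13,5 \right)} = \left(\frac{2393}{14} + 443\right) 5 = \frac{8595}{14} \cdot 5 = \frac{42975}{14}$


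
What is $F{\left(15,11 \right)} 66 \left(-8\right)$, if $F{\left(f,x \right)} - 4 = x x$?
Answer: $-66000$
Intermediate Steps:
$F{\left(f,x \right)} = 4 + x^{2}$ ($F{\left(f,x \right)} = 4 + x x = 4 + x^{2}$)
$F{\left(15,11 \right)} 66 \left(-8\right) = \left(4 + 11^{2}\right) 66 \left(-8\right) = \left(4 + 121\right) 66 \left(-8\right) = 125 \cdot 66 \left(-8\right) = 8250 \left(-8\right) = -66000$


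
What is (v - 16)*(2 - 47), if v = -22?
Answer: 1710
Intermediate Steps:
(v - 16)*(2 - 47) = (-22 - 16)*(2 - 47) = -38*(-45) = 1710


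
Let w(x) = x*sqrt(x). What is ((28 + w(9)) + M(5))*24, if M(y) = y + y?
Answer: 1560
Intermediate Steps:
M(y) = 2*y
w(x) = x**(3/2)
((28 + w(9)) + M(5))*24 = ((28 + 9**(3/2)) + 2*5)*24 = ((28 + 27) + 10)*24 = (55 + 10)*24 = 65*24 = 1560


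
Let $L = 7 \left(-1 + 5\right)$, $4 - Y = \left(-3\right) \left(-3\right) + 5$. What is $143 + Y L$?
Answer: $-137$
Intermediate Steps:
$Y = -10$ ($Y = 4 - \left(\left(-3\right) \left(-3\right) + 5\right) = 4 - \left(9 + 5\right) = 4 - 14 = -10$)
$L = 28$ ($L = 7 \cdot 4 = 28$)
$143 + Y L = 143 - 280 = -137$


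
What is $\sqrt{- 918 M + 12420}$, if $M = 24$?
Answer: $6 i \sqrt{267} \approx 98.041 i$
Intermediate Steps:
$\sqrt{- 918 M + 12420} = \sqrt{\left(-918\right) 24 + 12420} = \sqrt{-22032 + 12420} = \sqrt{-9612} = 6 i \sqrt{267}$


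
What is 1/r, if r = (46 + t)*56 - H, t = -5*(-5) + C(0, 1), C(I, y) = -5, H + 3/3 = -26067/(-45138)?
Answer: 15046/55616373 ≈ 0.00027053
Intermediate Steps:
H = -6357/15046 (H = -1 - 26067/(-45138) = -1 - 26067*(-1/45138) = -1 + 8689/15046 = -6357/15046 ≈ -0.42250)
t = 20 (t = -5*(-5) - 5 = 25 - 5 = 20)
r = 55616373/15046 (r = (46 + 20)*56 - 1*(-6357/15046) = 66*56 + 6357/15046 = 3696 + 6357/15046 = 55616373/15046 ≈ 3696.4)
1/r = 1/(55616373/15046) = 15046/55616373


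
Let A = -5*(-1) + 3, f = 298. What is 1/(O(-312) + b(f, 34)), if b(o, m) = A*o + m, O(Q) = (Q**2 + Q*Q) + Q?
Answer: 1/196794 ≈ 5.0815e-6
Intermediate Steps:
O(Q) = Q + 2*Q**2 (O(Q) = (Q**2 + Q**2) + Q = 2*Q**2 + Q = Q + 2*Q**2)
A = 8 (A = 5 + 3 = 8)
b(o, m) = m + 8*o (b(o, m) = 8*o + m = m + 8*o)
1/(O(-312) + b(f, 34)) = 1/(-312*(1 + 2*(-312)) + (34 + 8*298)) = 1/(-312*(1 - 624) + (34 + 2384)) = 1/(-312*(-623) + 2418) = 1/(194376 + 2418) = 1/196794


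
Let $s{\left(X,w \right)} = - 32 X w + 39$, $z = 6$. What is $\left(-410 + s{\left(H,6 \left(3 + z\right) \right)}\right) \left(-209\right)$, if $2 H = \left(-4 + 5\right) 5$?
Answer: $980419$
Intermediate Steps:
$H = \frac{5}{2}$ ($H = \frac{\left(-4 + 5\right) 5}{2} = \frac{1 \cdot 5}{2} = \frac{1}{2} \cdot 5 = \frac{5}{2} \approx 2.5$)
$s{\left(X,w \right)} = 39 - 32 X w$ ($s{\left(X,w \right)} = - 32 X w + 39 = 39 - 32 X w$)
$\left(-410 + s{\left(H,6 \left(3 + z\right) \right)}\right) \left(-209\right) = \left(-410 + \left(39 - 80 \cdot 6 \left(3 + 6\right)\right)\right) \left(-209\right) = \left(-410 + \left(39 - 80 \cdot 6 \cdot 9\right)\right) \left(-209\right) = \left(-410 + \left(39 - 80 \cdot 54\right)\right) \left(-209\right) = \left(-410 + \left(39 - 4320\right)\right) \left(-209\right) = \left(-410 - 4281\right) \left(-209\right) = \left(-4691\right) \left(-209\right) = 980419$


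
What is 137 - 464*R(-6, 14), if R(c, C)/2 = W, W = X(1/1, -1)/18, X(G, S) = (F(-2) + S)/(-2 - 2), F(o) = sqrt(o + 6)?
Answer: 1349/9 ≈ 149.89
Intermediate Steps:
F(o) = sqrt(6 + o)
X(G, S) = -1/2 - S/4 (X(G, S) = (sqrt(6 - 2) + S)/(-2 - 2) = (sqrt(4) + S)/(-4) = (2 + S)*(-1/4) = -1/2 - S/4)
W = -1/72 (W = (-1/2 - 1/4*(-1))/18 = (-1/2 + 1/4)*(1/18) = -1/4*1/18 = -1/72 ≈ -0.013889)
R(c, C) = -1/36 (R(c, C) = 2*(-1/72) = -1/36)
137 - 464*R(-6, 14) = 137 - 464*(-1/36) = 137 + 116/9 = 1349/9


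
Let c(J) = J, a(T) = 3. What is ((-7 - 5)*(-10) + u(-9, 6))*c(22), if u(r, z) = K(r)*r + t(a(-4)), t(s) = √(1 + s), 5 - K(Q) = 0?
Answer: 1694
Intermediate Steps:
K(Q) = 5 (K(Q) = 5 - 1*0 = 5 + 0 = 5)
u(r, z) = 2 + 5*r (u(r, z) = 5*r + √(1 + 3) = 5*r + √4 = 5*r + 2 = 2 + 5*r)
((-7 - 5)*(-10) + u(-9, 6))*c(22) = ((-7 - 5)*(-10) + (2 + 5*(-9)))*22 = (-12*(-10) + (2 - 45))*22 = (120 - 43)*22 = 77*22 = 1694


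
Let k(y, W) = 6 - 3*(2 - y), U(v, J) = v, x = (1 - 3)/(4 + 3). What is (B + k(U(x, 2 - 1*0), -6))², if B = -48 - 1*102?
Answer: 1115136/49 ≈ 22758.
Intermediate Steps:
x = -2/7 ≈ -0.28571
B = -150 (B = -48 - 102 = -150)
k(y, W) = 3*y (k(y, W) = 6 + (-6 + 3*y) = 3*y)
(B + k(U(x, 2 - 1*0), -6))² = (-150 + 3*(-2/7))² = (-150 - 6/7)² = (-1056/7)² = 1115136/49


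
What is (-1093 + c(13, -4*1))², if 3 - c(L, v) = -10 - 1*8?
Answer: 1149184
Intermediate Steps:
c(L, v) = 21 (c(L, v) = 3 - (-10 - 1*8) = 3 - (-10 - 8) = 3 - 1*(-18) = 3 + 18 = 21)
(-1093 + c(13, -4*1))² = (-1093 + 21)² = (-1072)² = 1149184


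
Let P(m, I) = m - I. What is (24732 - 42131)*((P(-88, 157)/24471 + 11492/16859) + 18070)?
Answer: -129712583796368293/412556589 ≈ -3.1441e+8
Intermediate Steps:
(24732 - 42131)*((P(-88, 157)/24471 + 11492/16859) + 18070) = (24732 - 42131)*(((-88 - 1*157)/24471 + 11492/16859) + 18070) = -17399*(((-88 - 157)*(1/24471) + 11492*(1/16859)) + 18070) = -17399*((-245*1/24471 + 11492/16859) + 18070) = -17399*((-245/24471 + 11492/16859) + 18070) = -17399*(277090277/412556589 + 18070) = -17399*7455174653507/412556589 = -129712583796368293/412556589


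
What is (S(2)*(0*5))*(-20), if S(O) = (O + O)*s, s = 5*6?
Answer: 0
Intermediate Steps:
s = 30
S(O) = 60*O (S(O) = (O + O)*30 = (2*O)*30 = 60*O)
(S(2)*(0*5))*(-20) = ((60*2)*(0*5))*(-20) = (120*0)*(-20) = 0*(-20) = 0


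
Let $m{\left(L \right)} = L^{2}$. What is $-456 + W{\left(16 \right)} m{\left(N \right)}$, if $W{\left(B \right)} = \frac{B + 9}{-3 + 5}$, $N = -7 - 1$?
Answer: $344$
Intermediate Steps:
$N = -8$ ($N = -7 - 1 = -8$)
$W{\left(B \right)} = \frac{9}{2} + \frac{B}{2}$ ($W{\left(B \right)} = \frac{9 + B}{2} = \left(9 + B\right) \frac{1}{2} = \frac{9}{2} + \frac{B}{2}$)
$-456 + W{\left(16 \right)} m{\left(N \right)} = -456 + \left(\frac{9}{2} + \frac{1}{2} \cdot 16\right) \left(-8\right)^{2} = -456 + \left(\frac{9}{2} + 8\right) 64 = -456 + \frac{25}{2} \cdot 64 = -456 + 800 = 344$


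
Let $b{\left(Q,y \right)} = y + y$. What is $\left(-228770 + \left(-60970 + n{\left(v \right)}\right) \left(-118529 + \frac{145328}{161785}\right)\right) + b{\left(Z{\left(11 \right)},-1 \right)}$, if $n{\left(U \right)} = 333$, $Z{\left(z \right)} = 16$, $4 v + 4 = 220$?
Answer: $\frac{1162742280254849}{161785} \approx 7.187 \cdot 10^{9}$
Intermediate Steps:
$v = 54$ ($v = -1 + \frac{1}{4} \cdot 220 = -1 + 55 = 54$)
$b{\left(Q,y \right)} = 2 y$
$\left(-228770 + \left(-60970 + n{\left(v \right)}\right) \left(-118529 + \frac{145328}{161785}\right)\right) + b{\left(Z{\left(11 \right)},-1 \right)} = \left(-228770 + \left(-60970 + 333\right) \left(-118529 + \frac{145328}{161785}\right)\right) + 2 \left(-1\right) = \left(-228770 - 60637 \left(-118529 + 145328 \cdot \frac{1}{161785}\right)\right) - 2 = \left(-228770 - 60637 \left(-118529 + \frac{145328}{161785}\right)\right) - 2 = \left(-228770 - - \frac{1162779292132869}{161785}\right) - 2 = \left(-228770 + \frac{1162779292132869}{161785}\right) - 2 = \frac{1162742280578419}{161785} - 2 = \frac{1162742280254849}{161785}$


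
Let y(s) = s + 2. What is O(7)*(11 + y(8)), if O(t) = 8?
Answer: 168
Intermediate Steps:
y(s) = 2 + s
O(7)*(11 + y(8)) = 8*(11 + (2 + 8)) = 8*(11 + 10) = 8*21 = 168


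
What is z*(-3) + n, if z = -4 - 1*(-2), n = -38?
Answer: -32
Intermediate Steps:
z = -2 (z = -4 + 2 = -2)
z*(-3) + n = -2*(-3) - 38 = 6 - 38 = -32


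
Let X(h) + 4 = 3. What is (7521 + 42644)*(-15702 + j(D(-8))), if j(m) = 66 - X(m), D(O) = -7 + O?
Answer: -784329775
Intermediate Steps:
X(h) = -1 (X(h) = -4 + 3 = -1)
j(m) = 67 (j(m) = 66 - 1*(-1) = 66 + 1 = 67)
(7521 + 42644)*(-15702 + j(D(-8))) = (7521 + 42644)*(-15702 + 67) = 50165*(-15635) = -784329775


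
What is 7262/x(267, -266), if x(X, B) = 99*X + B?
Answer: 7262/26167 ≈ 0.27752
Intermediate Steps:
x(X, B) = B + 99*X
7262/x(267, -266) = 7262/(-266 + 99*267) = 7262/(-266 + 26433) = 7262/26167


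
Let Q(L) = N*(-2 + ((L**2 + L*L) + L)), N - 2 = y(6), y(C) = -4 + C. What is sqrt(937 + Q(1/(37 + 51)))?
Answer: sqrt(1798634)/44 ≈ 30.480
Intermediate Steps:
N = 4 (N = 2 + (-4 + 6) = 2 + 2 = 4)
Q(L) = -8 + 4*L + 8*L**2 (Q(L) = 4*(-2 + ((L**2 + L*L) + L)) = 4*(-2 + ((L**2 + L**2) + L)) = 4*(-2 + (2*L**2 + L)) = 4*(-2 + (L + 2*L**2)) = 4*(-2 + L + 2*L**2) = -8 + 4*L + 8*L**2)
sqrt(937 + Q(1/(37 + 51))) = sqrt(937 + (-8 + 4/(37 + 51) + 8*(1/(37 + 51))**2)) = sqrt(937 + (-8 + 4/88 + 8*(1/88)**2)) = sqrt(937 + (-8 + 4*(1/88) + 8*(1/88)**2)) = sqrt(937 + (-8 + 1/22 + 8*(1/7744))) = sqrt(937 + (-8 + 1/22 + 1/968)) = sqrt(937 - 7699/968) = sqrt(899317/968) = sqrt(1798634)/44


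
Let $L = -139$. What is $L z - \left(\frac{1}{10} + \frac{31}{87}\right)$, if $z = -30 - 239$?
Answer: $\frac{32529773}{870} \approx 37391.0$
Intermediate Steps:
$z = -269$
$L z - \left(\frac{1}{10} + \frac{31}{87}\right) = \left(-139\right) \left(-269\right) - \left(\frac{1}{10} + \frac{31}{87}\right) = 37391 - \frac{397}{870} = \frac{32529773}{870}$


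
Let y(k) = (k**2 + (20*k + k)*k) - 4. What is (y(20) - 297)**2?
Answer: 72233001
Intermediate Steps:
y(k) = -4 + 22*k**2 (y(k) = (k**2 + (21*k)*k) - 4 = (k**2 + 21*k**2) - 4 = 22*k**2 - 4 = -4 + 22*k**2)
(y(20) - 297)**2 = ((-4 + 22*20**2) - 297)**2 = ((-4 + 22*400) - 297)**2 = ((-4 + 8800) - 297)**2 = (8796 - 297)**2 = 8499**2 = 72233001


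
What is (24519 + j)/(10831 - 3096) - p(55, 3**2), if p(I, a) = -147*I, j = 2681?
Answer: 736055/91 ≈ 8088.5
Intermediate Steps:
(24519 + j)/(10831 - 3096) - p(55, 3**2) = (24519 + 2681)/(10831 - 3096) - (-147)*55 = 27200/7735 - 1*(-8085) = 27200*(1/7735) + 8085 = 320/91 + 8085 = 736055/91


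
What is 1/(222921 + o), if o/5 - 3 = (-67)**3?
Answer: -1/1280879 ≈ -7.8071e-7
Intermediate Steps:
o = -1503800 (o = 15 + 5*(-67)**3 = 15 + 5*(-300763) = 15 - 1503815 = -1503800)
1/(222921 + o) = 1/(222921 - 1503800) = 1/(-1280879) = -1/1280879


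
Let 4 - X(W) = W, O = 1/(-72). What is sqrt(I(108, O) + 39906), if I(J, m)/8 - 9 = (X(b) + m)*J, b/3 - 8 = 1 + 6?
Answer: sqrt(4542) ≈ 67.394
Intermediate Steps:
b = 45 (b = 24 + 3*(1 + 6) = 24 + 3*7 = 24 + 21 = 45)
O = -1/72 ≈ -0.013889
X(W) = 4 - W
I(J, m) = 72 + 8*J*(-41 + m) (I(J, m) = 72 + 8*(((4 - 1*45) + m)*J) = 72 + 8*(((4 - 45) + m)*J) = 72 + 8*((-41 + m)*J) = 72 + 8*(J*(-41 + m)) = 72 + 8*J*(-41 + m))
sqrt(I(108, O) + 39906) = sqrt((72 - 328*108 + 8*108*(-1/72)) + 39906) = sqrt((72 - 35424 - 12) + 39906) = sqrt(-35364 + 39906) = sqrt(4542)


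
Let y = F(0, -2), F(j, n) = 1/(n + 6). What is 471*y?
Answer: 471/4 ≈ 117.75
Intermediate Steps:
F(j, n) = 1/(6 + n)
y = 1/4 (y = 1/(6 - 2) = 1/4 ≈ 0.25000)
471*y = 471*(1/4) = 471/4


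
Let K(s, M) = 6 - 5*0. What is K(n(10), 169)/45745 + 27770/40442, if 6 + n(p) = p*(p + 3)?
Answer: 635290651/925009645 ≈ 0.68679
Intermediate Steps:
n(p) = -6 + p*(3 + p) (n(p) = -6 + p*(p + 3) = -6 + p*(3 + p))
K(s, M) = 6 (K(s, M) = 6 + 0 = 6)
K(n(10), 169)/45745 + 27770/40442 = 6/45745 + 27770/40442 = 6*(1/45745) + 27770*(1/40442) = 6/45745 + 13885/20221 = 635290651/925009645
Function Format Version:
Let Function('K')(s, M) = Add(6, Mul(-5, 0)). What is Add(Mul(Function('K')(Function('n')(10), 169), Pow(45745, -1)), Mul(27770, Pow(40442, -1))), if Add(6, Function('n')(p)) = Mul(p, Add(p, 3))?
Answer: Rational(635290651, 925009645) ≈ 0.68679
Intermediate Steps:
Function('n')(p) = Add(-6, Mul(p, Add(3, p))) (Function('n')(p) = Add(-6, Mul(p, Add(p, 3))) = Add(-6, Mul(p, Add(3, p))))
Function('K')(s, M) = 6 (Function('K')(s, M) = Add(6, 0) = 6)
Add(Mul(Function('K')(Function('n')(10), 169), Pow(45745, -1)), Mul(27770, Pow(40442, -1))) = Add(Mul(6, Pow(45745, -1)), Mul(27770, Pow(40442, -1))) = Add(Mul(6, Rational(1, 45745)), Mul(27770, Rational(1, 40442))) = Add(Rational(6, 45745), Rational(13885, 20221)) = Rational(635290651, 925009645)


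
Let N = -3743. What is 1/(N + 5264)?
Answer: 1/1521 ≈ 0.00065746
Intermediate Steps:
1/(N + 5264) = 1/(-3743 + 5264) = 1/1521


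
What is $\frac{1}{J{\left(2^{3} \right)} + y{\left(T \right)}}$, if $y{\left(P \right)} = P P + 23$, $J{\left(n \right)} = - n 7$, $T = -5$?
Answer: $- \frac{1}{8} \approx -0.125$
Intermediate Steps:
$J{\left(n \right)} = - 7 n$
$y{\left(P \right)} = 23 + P^{2}$ ($y{\left(P \right)} = P^{2} + 23 = 23 + P^{2}$)
$\frac{1}{J{\left(2^{3} \right)} + y{\left(T \right)}} = \frac{1}{- 7 \cdot 2^{3} + \left(23 + \left(-5\right)^{2}\right)} = \frac{1}{\left(-7\right) 8 + \left(23 + 25\right)} = \frac{1}{-56 + 48} = \frac{1}{-8} = - \frac{1}{8}$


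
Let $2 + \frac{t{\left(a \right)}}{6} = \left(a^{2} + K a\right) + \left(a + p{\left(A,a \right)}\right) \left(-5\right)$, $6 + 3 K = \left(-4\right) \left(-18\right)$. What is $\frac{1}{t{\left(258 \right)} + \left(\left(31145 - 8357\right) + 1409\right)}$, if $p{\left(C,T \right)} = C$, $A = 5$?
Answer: $\frac{1}{449735} \approx 2.2235 \cdot 10^{-6}$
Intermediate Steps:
$K = 22$ ($K = -2 + \frac{\left(-4\right) \left(-18\right)}{3} = -2 + \frac{1}{3} \cdot 72 = -2 + 24 = 22$)
$t{\left(a \right)} = -162 + 6 a^{2} + 102 a$ ($t{\left(a \right)} = -12 + 6 \left(\left(a^{2} + 22 a\right) + \left(a + 5\right) \left(-5\right)\right) = -12 + 6 \left(\left(a^{2} + 22 a\right) + \left(5 + a\right) \left(-5\right)\right) = -12 + 6 \left(\left(a^{2} + 22 a\right) - \left(25 + 5 a\right)\right) = -12 + 6 \left(-25 + a^{2} + 17 a\right) = -12 + \left(-150 + 6 a^{2} + 102 a\right) = -162 + 6 a^{2} + 102 a$)
$\frac{1}{t{\left(258 \right)} + \left(\left(31145 - 8357\right) + 1409\right)} = \frac{1}{\left(-162 + 6 \cdot 258^{2} + 102 \cdot 258\right) + \left(\left(31145 - 8357\right) + 1409\right)} = \frac{1}{\left(-162 + 6 \cdot 66564 + 26316\right) + \left(22788 + 1409\right)} = \frac{1}{\left(-162 + 399384 + 26316\right) + 24197} = \frac{1}{425538 + 24197} = \frac{1}{449735}$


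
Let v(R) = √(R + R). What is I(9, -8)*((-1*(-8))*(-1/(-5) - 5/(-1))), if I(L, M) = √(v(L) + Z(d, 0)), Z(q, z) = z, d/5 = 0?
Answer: 208*2^(¼)*√3/5 ≈ 85.686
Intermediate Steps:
d = 0 (d = 5*0 = 0)
v(R) = √2*√R (v(R) = √(2*R) = √2*√R)
I(L, M) = 2^(¼)*L^(¼) (I(L, M) = √(√2*√L + 0) = √(√2*√L) = 2^(¼)*L^(¼))
I(9, -8)*((-1*(-8))*(-1/(-5) - 5/(-1))) = (2^(¼)*9^(¼))*((-1*(-8))*(-1/(-5) - 5/(-1))) = (2^(¼)*√3)*(8*(-1*(-⅕) - 5*(-1))) = (2^(¼)*√3)*(8*(⅕ + 5)) = (2^(¼)*√3)*(8*(26/5)) = (2^(¼)*√3)*(208/5) = 208*2^(¼)*√3/5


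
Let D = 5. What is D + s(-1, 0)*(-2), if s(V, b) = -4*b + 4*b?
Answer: 5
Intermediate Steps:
s(V, b) = 0
D + s(-1, 0)*(-2) = 5 + 0*(-2) = 5 + 0 = 5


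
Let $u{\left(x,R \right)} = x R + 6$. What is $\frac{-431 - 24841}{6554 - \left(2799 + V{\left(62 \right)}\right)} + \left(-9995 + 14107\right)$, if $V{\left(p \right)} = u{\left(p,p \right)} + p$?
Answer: $\frac{670856}{157} \approx 4273.0$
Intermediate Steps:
$u{\left(x,R \right)} = 6 + R x$ ($u{\left(x,R \right)} = R x + 6 = 6 + R x$)
$V{\left(p \right)} = 6 + p + p^{2}$ ($V{\left(p \right)} = \left(6 + p p\right) + p = \left(6 + p^{2}\right) + p = 6 + p + p^{2}$)
$\frac{-431 - 24841}{6554 - \left(2799 + V{\left(62 \right)}\right)} + \left(-9995 + 14107\right) = \frac{-431 - 24841}{6554 - 6711} + \left(-9995 + 14107\right) = - \frac{25272}{6554 - 6711} + 4112 = - \frac{25272}{-157} + 4112 = \left(-25272\right) \left(- \frac{1}{157}\right) + 4112 = \frac{25272}{157} + 4112 = \frac{670856}{157}$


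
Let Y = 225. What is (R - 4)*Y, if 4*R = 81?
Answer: 14625/4 ≈ 3656.3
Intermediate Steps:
R = 81/4 (R = (¼)*81 = 81/4 ≈ 20.250)
(R - 4)*Y = (81/4 - 4)*225 = (65/4)*225 = 14625/4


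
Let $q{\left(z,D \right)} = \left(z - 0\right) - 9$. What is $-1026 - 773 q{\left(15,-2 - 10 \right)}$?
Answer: $-5664$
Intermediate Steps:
$q{\left(z,D \right)} = -9 + z$ ($q{\left(z,D \right)} = \left(z + \left(4 - 4\right)\right) - 9 = \left(z + 0\right) - 9 = z - 9 = -9 + z$)
$-1026 - 773 q{\left(15,-2 - 10 \right)} = -1026 - 773 \left(-9 + 15\right) = -1026 - 4638 = -5664$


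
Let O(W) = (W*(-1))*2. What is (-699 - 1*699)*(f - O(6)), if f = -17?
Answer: 6990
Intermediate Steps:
O(W) = -2*W (O(W) = -W*2 = -2*W)
(-699 - 1*699)*(f - O(6)) = (-699 - 1*699)*(-17 - (-2)*6) = (-699 - 699)*(-17 - 1*(-12)) = -1398*(-17 + 12) = -1398*(-5) = 6990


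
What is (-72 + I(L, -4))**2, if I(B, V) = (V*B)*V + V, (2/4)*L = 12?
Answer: 94864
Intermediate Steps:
L = 24 (L = 2*12 = 24)
I(B, V) = V + B*V**2 (I(B, V) = (B*V)*V + V = B*V**2 + V = V + B*V**2)
(-72 + I(L, -4))**2 = (-72 - 4*(1 + 24*(-4)))**2 = (-72 - 4*(1 - 96))**2 = (-72 - 4*(-95))**2 = (-72 + 380)**2 = 308**2 = 94864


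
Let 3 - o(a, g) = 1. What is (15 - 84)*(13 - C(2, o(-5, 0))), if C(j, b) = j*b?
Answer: -621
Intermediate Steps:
o(a, g) = 2 (o(a, g) = 3 - 1*1 = 3 - 1 = 2)
C(j, b) = b*j
(15 - 84)*(13 - C(2, o(-5, 0))) = (15 - 84)*(13 - 2*2) = -69*(13 - 1*4) = -69*(13 - 4) = -69*9 = -621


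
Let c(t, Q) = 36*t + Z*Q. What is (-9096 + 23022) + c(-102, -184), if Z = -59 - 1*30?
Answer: 26630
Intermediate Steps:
Z = -89 (Z = -59 - 30 = -89)
c(t, Q) = -89*Q + 36*t (c(t, Q) = 36*t - 89*Q = -89*Q + 36*t)
(-9096 + 23022) + c(-102, -184) = (-9096 + 23022) + (-89*(-184) + 36*(-102)) = 13926 + (16376 - 3672) = 13926 + 12704 = 26630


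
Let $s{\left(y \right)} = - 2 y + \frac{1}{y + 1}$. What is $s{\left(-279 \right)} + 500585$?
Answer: $\frac{139317753}{278} \approx 5.0114 \cdot 10^{5}$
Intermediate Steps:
$s{\left(y \right)} = \frac{1}{1 + y} - 2 y$ ($s{\left(y \right)} = - 2 y + \frac{1}{1 + y} = \frac{1}{1 + y} - 2 y$)
$s{\left(-279 \right)} + 500585 = \frac{1 - -558 - 2 \left(-279\right)^{2}}{1 - 279} + 500585 = \frac{1 + 558 - 155682}{-278} + 500585 = - \frac{1 + 558 - 155682}{278} + 500585 = \left(- \frac{1}{278}\right) \left(-155123\right) + 500585 = \frac{155123}{278} + 500585 = \frac{139317753}{278}$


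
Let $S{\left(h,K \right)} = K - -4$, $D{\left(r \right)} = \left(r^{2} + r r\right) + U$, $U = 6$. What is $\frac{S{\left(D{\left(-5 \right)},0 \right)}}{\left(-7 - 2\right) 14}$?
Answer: $- \frac{2}{63} \approx -0.031746$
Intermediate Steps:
$D{\left(r \right)} = 6 + 2 r^{2}$ ($D{\left(r \right)} = \left(r^{2} + r r\right) + 6 = \left(r^{2} + r^{2}\right) + 6 = 2 r^{2} + 6 = 6 + 2 r^{2}$)
$S{\left(h,K \right)} = 4 + K$ ($S{\left(h,K \right)} = K + 4 = 4 + K$)
$\frac{S{\left(D{\left(-5 \right)},0 \right)}}{\left(-7 - 2\right) 14} = \frac{4 + 0}{\left(-7 - 2\right) 14} = \frac{4}{\left(-9\right) 14} = \frac{4}{-126} = 4 \left(- \frac{1}{126}\right) = - \frac{2}{63}$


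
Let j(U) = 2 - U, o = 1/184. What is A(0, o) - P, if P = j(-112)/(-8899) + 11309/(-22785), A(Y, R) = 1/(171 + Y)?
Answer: 5952055922/11557531755 ≈ 0.51499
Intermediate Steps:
o = 1/184 ≈ 0.0054348
P = -103236281/202763715 (P = (2 - 1*(-112))/(-8899) + 11309/(-22785) = (2 + 112)*(-1/8899) + 11309*(-1/22785) = 114*(-1/8899) - 11309/22785 = -114/8899 - 11309/22785 = -103236281/202763715 ≈ -0.50915)
A(0, o) - P = 1/(171 + 0) - 1*(-103236281/202763715) = 1/171 + 103236281/202763715 = 5952055922/11557531755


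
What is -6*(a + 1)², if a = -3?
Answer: -24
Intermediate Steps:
-6*(a + 1)² = -6*(-3 + 1)² = -6*(-2)² = -6*4 = -24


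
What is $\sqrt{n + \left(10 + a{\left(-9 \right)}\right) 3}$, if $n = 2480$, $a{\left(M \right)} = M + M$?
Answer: $2 \sqrt{614} \approx 49.558$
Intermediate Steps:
$a{\left(M \right)} = 2 M$
$\sqrt{n + \left(10 + a{\left(-9 \right)}\right) 3} = \sqrt{2480 + \left(10 + 2 \left(-9\right)\right) 3} = \sqrt{2480 + \left(10 - 18\right) 3} = \sqrt{2480 - 24} = \sqrt{2456} = 2 \sqrt{614}$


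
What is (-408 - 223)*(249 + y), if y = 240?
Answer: -308559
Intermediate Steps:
(-408 - 223)*(249 + y) = (-408 - 223)*(249 + 240) = -631*489 = -308559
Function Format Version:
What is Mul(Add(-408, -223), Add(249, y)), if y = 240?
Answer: -308559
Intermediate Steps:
Mul(Add(-408, -223), Add(249, y)) = Mul(Add(-408, -223), Add(249, 240)) = Mul(-631, 489) = -308559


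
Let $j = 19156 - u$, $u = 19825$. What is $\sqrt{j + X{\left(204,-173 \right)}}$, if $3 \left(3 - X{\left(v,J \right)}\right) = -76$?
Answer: $\frac{31 i \sqrt{6}}{3} \approx 25.311 i$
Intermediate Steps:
$X{\left(v,J \right)} = \frac{85}{3}$ ($X{\left(v,J \right)} = 3 - - \frac{76}{3} = 3 + \frac{76}{3} = \frac{85}{3}$)
$j = -669$ ($j = 19156 - 19825 = -669$)
$\sqrt{j + X{\left(204,-173 \right)}} = \sqrt{-669 + \frac{85}{3}} = \sqrt{- \frac{1922}{3}} = \frac{31 i \sqrt{6}}{3}$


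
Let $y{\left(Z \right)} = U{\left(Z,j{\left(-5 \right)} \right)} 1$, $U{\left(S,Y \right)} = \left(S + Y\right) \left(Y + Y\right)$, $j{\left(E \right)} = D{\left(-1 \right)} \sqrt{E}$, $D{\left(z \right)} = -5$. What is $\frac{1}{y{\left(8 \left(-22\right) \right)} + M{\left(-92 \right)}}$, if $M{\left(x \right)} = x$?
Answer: $- \frac{i}{342 i + 1760 \sqrt{5}} \approx -2.1916 \cdot 10^{-5} - 0.00025219 i$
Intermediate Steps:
$j{\left(E \right)} = - 5 \sqrt{E}$
$U{\left(S,Y \right)} = 2 Y \left(S + Y\right)$ ($U{\left(S,Y \right)} = \left(S + Y\right) 2 Y = 2 Y \left(S + Y\right)$)
$y{\left(Z \right)} = - 10 i \sqrt{5} \left(Z - 5 i \sqrt{5}\right)$ ($y{\left(Z \right)} = 2 \left(- 5 \sqrt{-5}\right) \left(Z - 5 \sqrt{-5}\right) 1 = 2 \left(- 5 i \sqrt{5}\right) \left(Z - 5 i \sqrt{5}\right) 1 = - 10 i \sqrt{5} \left(Z - 5 i \sqrt{5}\right) 1 = - 10 i \sqrt{5} \left(Z - 5 i \sqrt{5}\right)$)
$\frac{1}{y{\left(8 \left(-22\right) \right)} + M{\left(-92 \right)}} = \frac{1}{\left(-250 - 10 i 8 \left(-22\right) \sqrt{5}\right) - 92} = \frac{1}{\left(-250 - 10 i \left(-176\right) \sqrt{5}\right) - 92} = \frac{1}{\left(-250 + 1760 i \sqrt{5}\right) - 92} = \frac{1}{-342 + 1760 i \sqrt{5}}$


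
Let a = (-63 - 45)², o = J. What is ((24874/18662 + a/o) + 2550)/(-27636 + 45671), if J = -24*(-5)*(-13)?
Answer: 1542886789/10938498025 ≈ 0.14105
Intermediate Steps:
J = -1560 (J = 120*(-13) = -1560)
o = -1560
a = 11664 (a = (-108)² = 11664)
((24874/18662 + a/o) + 2550)/(-27636 + 45671) = ((24874/18662 + 11664/(-1560)) + 2550)/(-27636 + 45671) = ((24874*(1/18662) + 11664*(-1/1560)) + 2550)/18035 = ((12437/9331 - 486/65) + 2550)*(1/18035) = (-3726461/606515 + 2550)*(1/18035) = (1542886789/606515)*(1/18035) = 1542886789/10938498025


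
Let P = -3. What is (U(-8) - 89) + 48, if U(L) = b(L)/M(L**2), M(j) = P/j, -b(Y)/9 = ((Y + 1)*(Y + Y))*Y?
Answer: -172073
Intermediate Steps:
b(Y) = -18*Y**2*(1 + Y) (b(Y) = -9*(Y + 1)*(Y + Y)*Y = -9*(1 + Y)*(2*Y)*Y = -9*2*Y*(1 + Y)*Y = -18*Y**2*(1 + Y))
M(j) = -3/j
U(L) = -6*L**4*(-1 - L) (U(L) = (18*L**2*(-1 - L))/((-3/L**2)) = (18*L**2*(-1 - L))*(-L**2/3) = -6*L**4*(-1 - L))
(U(-8) - 89) + 48 = (6*(-8)**4*(1 - 8) - 89) + 48 = (6*4096*(-7) - 89) + 48 = (-172032 - 89) + 48 = -172121 + 48 = -172073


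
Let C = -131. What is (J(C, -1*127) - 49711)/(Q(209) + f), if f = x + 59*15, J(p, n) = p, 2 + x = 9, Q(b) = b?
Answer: -16614/367 ≈ -45.270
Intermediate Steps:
x = 7 (x = -2 + 9 = 7)
f = 892 (f = 7 + 59*15 = 7 + 885 = 892)
(J(C, -1*127) - 49711)/(Q(209) + f) = (-131 - 49711)/(209 + 892) = -49842/1101 = -49842*1/1101 = -16614/367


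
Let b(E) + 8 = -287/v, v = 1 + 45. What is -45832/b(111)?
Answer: 2108272/655 ≈ 3218.7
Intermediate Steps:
v = 46
b(E) = -655/46 (b(E) = -8 - 287/46 = -655/46)
-45832/b(111) = -45832/(-655/46) = -45832*(-46/655) = 2108272/655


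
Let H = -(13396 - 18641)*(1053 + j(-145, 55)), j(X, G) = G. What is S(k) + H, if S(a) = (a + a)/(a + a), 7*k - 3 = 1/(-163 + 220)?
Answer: 5811461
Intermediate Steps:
k = 172/399 (k = 3/7 + 1/(7*(-163 + 220)) = 3/7 + (1/7)/57 = 3/7 + (1/7)*(1/57) = 3/7 + 1/399 = 172/399 ≈ 0.43108)
S(a) = 1 (S(a) = (2*a)/((2*a)) = (2*a)*(1/(2*a)) = 1)
H = 5811460 (H = -(13396 - 18641)*(1053 + 55) = -(-5245)*1108 = -1*(-5811460) = 5811460)
S(k) + H = 1 + 5811460 = 5811461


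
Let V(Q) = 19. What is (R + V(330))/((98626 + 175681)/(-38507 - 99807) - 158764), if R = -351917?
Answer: 4424765452/1996323473 ≈ 2.2165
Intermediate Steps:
(R + V(330))/((98626 + 175681)/(-38507 - 99807) - 158764) = (-351917 + 19)/((98626 + 175681)/(-38507 - 99807) - 158764) = -351898/(274307/(-138314) - 158764) = -351898/(274307*(-1/138314) - 158764) = -351898/(-24937/12574 - 158764) = -351898/(-1996323473/12574) = -351898*(-12574/1996323473) = 4424765452/1996323473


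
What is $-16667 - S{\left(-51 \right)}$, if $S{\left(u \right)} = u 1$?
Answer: $-16616$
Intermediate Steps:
$S{\left(u \right)} = u$
$-16667 - S{\left(-51 \right)} = -16667 - -51 = -16667 + 51 = -16616$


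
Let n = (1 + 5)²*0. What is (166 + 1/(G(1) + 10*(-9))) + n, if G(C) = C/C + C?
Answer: 14607/88 ≈ 165.99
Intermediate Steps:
G(C) = 1 + C
n = 0 (n = 6²*0 = 36*0 = 0)
(166 + 1/(G(1) + 10*(-9))) + n = (166 + 1/((1 + 1) + 10*(-9))) + 0 = (166 + 1/(2 - 90)) + 0 = (166 + 1/(-88)) + 0 = (166 - 1/88) + 0 = 14607/88 + 0 = 14607/88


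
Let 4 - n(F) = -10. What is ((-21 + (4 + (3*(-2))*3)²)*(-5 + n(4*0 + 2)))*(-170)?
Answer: -267750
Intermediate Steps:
n(F) = 14 (n(F) = 4 - 1*(-10) = 4 + 10 = 14)
((-21 + (4 + (3*(-2))*3)²)*(-5 + n(4*0 + 2)))*(-170) = ((-21 + (4 + (3*(-2))*3)²)*(-5 + 14))*(-170) = ((-21 + (4 - 6*3)²)*9)*(-170) = ((-21 + (4 - 18)²)*9)*(-170) = ((-21 + (-14)²)*9)*(-170) = ((-21 + 196)*9)*(-170) = (175*9)*(-170) = 1575*(-170) = -267750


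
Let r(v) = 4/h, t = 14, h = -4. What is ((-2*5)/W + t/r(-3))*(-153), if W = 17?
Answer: 2232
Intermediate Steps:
r(v) = -1 (r(v) = 4/(-4) = 4*(-¼) = -1)
((-2*5)/W + t/r(-3))*(-153) = (-2*5/17 + 14/(-1))*(-153) = (-10*1/17 + 14*(-1))*(-153) = (-10/17 - 14)*(-153) = -248/17*(-153) = 2232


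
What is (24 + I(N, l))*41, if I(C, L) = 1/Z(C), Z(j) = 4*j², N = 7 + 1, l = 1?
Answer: 251945/256 ≈ 984.16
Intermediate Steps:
N = 8
I(C, L) = 1/(4*C²)
(24 + I(N, l))*41 = (24 + (¼)/8²)*41 = (24 + (¼)*(1/64))*41 = (24 + 1/256)*41 = (6145/256)*41 = 251945/256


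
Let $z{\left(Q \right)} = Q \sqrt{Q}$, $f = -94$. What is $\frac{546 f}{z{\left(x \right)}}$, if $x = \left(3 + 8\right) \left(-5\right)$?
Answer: $- \frac{51324 i \sqrt{55}}{3025} \approx - 125.83 i$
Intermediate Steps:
$x = -55$ ($x = 11 \left(-5\right) = -55$)
$z{\left(Q \right)} = Q^{\frac{3}{2}}$
$\frac{546 f}{z{\left(x \right)}} = \frac{546 \left(-94\right)}{\left(-55\right)^{\frac{3}{2}}} = - \frac{51324}{\left(-55\right) i \sqrt{55}} = - 51324 \frac{i \sqrt{55}}{3025} = - \frac{51324 i \sqrt{55}}{3025}$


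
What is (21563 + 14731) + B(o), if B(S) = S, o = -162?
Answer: 36132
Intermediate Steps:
(21563 + 14731) + B(o) = (21563 + 14731) - 162 = 36294 - 162 = 36132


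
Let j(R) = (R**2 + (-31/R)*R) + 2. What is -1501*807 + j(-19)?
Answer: -1210975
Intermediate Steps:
j(R) = -29 + R**2 (j(R) = (R**2 - 31) + 2 = (-31 + R**2) + 2 = -29 + R**2)
-1501*807 + j(-19) = -1501*807 + (-29 + (-19)**2) = -1211307 + (-29 + 361) = -1211307 + 332 = -1210975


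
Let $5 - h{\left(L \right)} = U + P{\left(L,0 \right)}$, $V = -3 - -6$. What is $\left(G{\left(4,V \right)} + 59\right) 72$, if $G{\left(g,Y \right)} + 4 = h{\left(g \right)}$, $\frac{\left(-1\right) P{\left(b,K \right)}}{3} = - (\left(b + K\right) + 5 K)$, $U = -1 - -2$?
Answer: $3384$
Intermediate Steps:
$U = 1$ ($U = -1 + 2 = 1$)
$V = 3$ ($V = -3 + 6 = 3$)
$P{\left(b,K \right)} = 3 b + 18 K$ ($P{\left(b,K \right)} = - 3 \left(- (\left(b + K\right) + 5 K)\right) = - 3 \left(- (\left(K + b\right) + 5 K)\right) = - 3 \left(- (b + 6 K)\right) = - 3 \left(- b - 6 K\right) = 3 b + 18 K$)
$h{\left(L \right)} = 4 - 3 L$ ($h{\left(L \right)} = 5 - \left(1 + \left(3 L + 18 \cdot 0\right)\right) = 5 - \left(1 + \left(3 L + 0\right)\right) = 5 - \left(1 + 3 L\right) = 4 - 3 L$)
$G{\left(g,Y \right)} = - 3 g$ ($G{\left(g,Y \right)} = -4 - \left(-4 + 3 g\right) = - 3 g$)
$\left(G{\left(4,V \right)} + 59\right) 72 = \left(\left(-3\right) 4 + 59\right) 72 = \left(-12 + 59\right) 72 = 47 \cdot 72 = 3384$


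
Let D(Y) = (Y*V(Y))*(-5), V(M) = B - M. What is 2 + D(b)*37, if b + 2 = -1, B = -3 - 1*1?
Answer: -553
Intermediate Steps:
B = -4 (B = -3 - 1 = -4)
V(M) = -4 - M
b = -3 (b = -2 - 1 = -3)
D(Y) = -5*Y*(-4 - Y) (D(Y) = (Y*(-4 - Y))*(-5) = -5*Y*(-4 - Y))
2 + D(b)*37 = 2 + (5*(-3)*(4 - 3))*37 = 2 + (5*(-3)*1)*37 = 2 - 15*37 = 2 - 555 = -553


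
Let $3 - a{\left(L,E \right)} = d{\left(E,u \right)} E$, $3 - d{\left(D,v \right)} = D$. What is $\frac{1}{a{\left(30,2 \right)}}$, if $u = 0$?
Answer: $1$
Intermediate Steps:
$d{\left(D,v \right)} = 3 - D$
$a{\left(L,E \right)} = 3 - E \left(3 - E\right)$ ($a{\left(L,E \right)} = 3 - \left(3 - E\right) E = 3 - E \left(3 - E\right)$)
$\frac{1}{a{\left(30,2 \right)}} = \frac{1}{3 + 2 \left(-3 + 2\right)} = \frac{1}{3 + 2 \left(-1\right)} = \frac{1}{3 - 2} = 1^{-1} = 1$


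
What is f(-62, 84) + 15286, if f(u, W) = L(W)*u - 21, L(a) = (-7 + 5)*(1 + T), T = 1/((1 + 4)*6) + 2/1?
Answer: 234617/15 ≈ 15641.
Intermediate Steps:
T = 61/30 (T = (⅙)/5 + 2*1 = (⅕)*(⅙) + 2 = 1/30 + 2 = 61/30 ≈ 2.0333)
L(a) = -91/15 (L(a) = (-7 + 5)*(1 + 61/30) = -2*91/30 = -91/15)
f(u, W) = -21 - 91*u/15 (f(u, W) = -91*u/15 - 21 = -21 - 91*u/15)
f(-62, 84) + 15286 = (-21 - 91/15*(-62)) + 15286 = (-21 + 5642/15) + 15286 = 5327/15 + 15286 = 234617/15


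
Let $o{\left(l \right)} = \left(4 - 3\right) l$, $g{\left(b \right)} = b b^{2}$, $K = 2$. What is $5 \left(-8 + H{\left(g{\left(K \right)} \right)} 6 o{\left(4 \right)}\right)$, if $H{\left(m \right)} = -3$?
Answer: $-400$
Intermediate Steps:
$g{\left(b \right)} = b^{3}$
$o{\left(l \right)} = l$ ($o{\left(l \right)} = 1 l = l$)
$5 \left(-8 + H{\left(g{\left(K \right)} \right)} 6 o{\left(4 \right)}\right) = 5 \left(-8 + \left(-3\right) 6 \cdot 4\right) = 5 \left(-8 - 72\right) = 5 \left(-80\right) = -400$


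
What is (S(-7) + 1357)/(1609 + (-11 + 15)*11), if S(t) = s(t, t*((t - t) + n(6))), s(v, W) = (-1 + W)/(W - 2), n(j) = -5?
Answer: 44815/54549 ≈ 0.82156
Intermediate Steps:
s(v, W) = (-1 + W)/(-2 + W)
S(t) = (-1 - 5*t)/(-2 - 5*t) (S(t) = (-1 + t*((t - t) - 5))/(-2 + t*((t - t) - 5)) = (-1 + t*(0 - 5))/(-2 + t*(0 - 5)) = (-1 + t*(-5))/(-2 + t*(-5)) = (-1 - 5*t)/(-2 - 5*t))
(S(-7) + 1357)/(1609 + (-11 + 15)*11) = ((1 + 5*(-7))/(2 + 5*(-7)) + 1357)/(1609 + (-11 + 15)*11) = ((1 - 35)/(2 - 35) + 1357)/(1609 + 4*11) = (-34/(-33) + 1357)/(1609 + 44) = (-1/33*(-34) + 1357)/1653 = (34/33 + 1357)*(1/1653) = (44815/33)*(1/1653) = 44815/54549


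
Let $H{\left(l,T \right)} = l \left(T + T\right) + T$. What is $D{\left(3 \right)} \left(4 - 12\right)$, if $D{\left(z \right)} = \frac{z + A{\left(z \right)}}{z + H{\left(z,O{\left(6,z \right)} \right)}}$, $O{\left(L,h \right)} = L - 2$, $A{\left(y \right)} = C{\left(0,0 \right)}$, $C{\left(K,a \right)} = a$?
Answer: $- \frac{24}{31} \approx -0.77419$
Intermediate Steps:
$A{\left(y \right)} = 0$
$O{\left(L,h \right)} = -2 + L$
$H{\left(l,T \right)} = T + 2 T l$ ($H{\left(l,T \right)} = l 2 T + T = 2 T l + T = T + 2 T l$)
$D{\left(z \right)} = \frac{z}{4 + 9 z}$ ($D{\left(z \right)} = \frac{z + 0}{z + \left(-2 + 6\right) \left(1 + 2 z\right)} = \frac{z}{z + 4 \left(1 + 2 z\right)} = \frac{z}{z + \left(4 + 8 z\right)} = \frac{z}{4 + 9 z}$)
$D{\left(3 \right)} \left(4 - 12\right) = \frac{3}{4 + 9 \cdot 3} \left(4 - 12\right) = \frac{3}{4 + 27} \left(-8\right) = \frac{3}{31} \left(-8\right) = - \frac{24}{31}$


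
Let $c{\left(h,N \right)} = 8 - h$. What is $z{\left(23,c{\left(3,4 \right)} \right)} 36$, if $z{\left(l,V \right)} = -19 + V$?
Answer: $-504$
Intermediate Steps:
$z{\left(23,c{\left(3,4 \right)} \right)} 36 = \left(-19 + \left(8 - 3\right)\right) 36 = \left(-19 + 5\right) 36 = \left(-14\right) 36 = -504$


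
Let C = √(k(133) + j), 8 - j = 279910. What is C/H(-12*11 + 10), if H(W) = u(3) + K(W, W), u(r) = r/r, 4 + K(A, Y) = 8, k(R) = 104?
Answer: I*√279798/5 ≈ 105.79*I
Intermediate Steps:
K(A, Y) = 4 (K(A, Y) = -4 + 8 = 4)
u(r) = 1
j = -279902 (j = 8 - 1*279910 = 8 - 279910 = -279902)
H(W) = 5 (H(W) = 1 + 4 = 5)
C = I*√279798 (C = √(104 - 279902) = √(-279798) = I*√279798 ≈ 528.96*I)
C/H(-12*11 + 10) = (I*√279798)/5 = (I*√279798)*(⅕) = I*√279798/5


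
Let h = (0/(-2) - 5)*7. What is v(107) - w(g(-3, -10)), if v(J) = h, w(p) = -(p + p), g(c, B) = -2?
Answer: -39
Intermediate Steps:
h = -35 (h = (0*(-½) - 5)*7 = (0 - 5)*7 = -5*7 = -35)
w(p) = -2*p
v(J) = -35
v(107) - w(g(-3, -10)) = -35 - (-2)*(-2) = -35 - 1*4 = -35 - 4 = -39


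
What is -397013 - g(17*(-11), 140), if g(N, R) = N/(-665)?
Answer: -264013832/665 ≈ -3.9701e+5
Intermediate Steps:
g(N, R) = -N/665 (g(N, R) = N*(-1/665) = -N/665)
-397013 - g(17*(-11), 140) = -397013 - (-1)*17*(-11)/665 = -397013 - (-1)*(-187)/665 = -397013 - 1*187/665 = -397013 - 187/665 = -264013832/665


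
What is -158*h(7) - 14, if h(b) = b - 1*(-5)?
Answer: -1910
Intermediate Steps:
h(b) = 5 + b (h(b) = b + 5 = 5 + b)
-158*h(7) - 14 = -158*(5 + 7) - 14 = -158*12 - 14 = -1896 - 14 = -1910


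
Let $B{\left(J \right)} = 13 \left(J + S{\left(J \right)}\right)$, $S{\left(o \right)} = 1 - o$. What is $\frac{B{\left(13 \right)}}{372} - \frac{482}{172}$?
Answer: $- \frac{44267}{15996} \approx -2.7674$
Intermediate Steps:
$B{\left(J \right)} = 13$ ($B{\left(J \right)} = 13 \left(J - \left(-1 + J\right)\right) = 13 \cdot 1 = 13$)
$\frac{B{\left(13 \right)}}{372} - \frac{482}{172} = \frac{13}{372} - \frac{482}{172} = 13 \cdot \frac{1}{372} - \frac{241}{86} = \frac{13}{372} - \frac{241}{86} = - \frac{44267}{15996}$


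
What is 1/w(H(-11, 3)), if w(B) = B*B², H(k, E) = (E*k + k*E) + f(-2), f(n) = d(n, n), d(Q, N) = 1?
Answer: -1/274625 ≈ -3.6413e-6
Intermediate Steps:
f(n) = 1
H(k, E) = 1 + 2*E*k (H(k, E) = (E*k + k*E) + 1 = (E*k + E*k) + 1 = 2*E*k + 1 = 1 + 2*E*k)
w(B) = B³
1/w(H(-11, 3)) = 1/((1 + 2*3*(-11))³) = 1/((1 - 66)³) = 1/((-65)³) = 1/(-274625) = -1/274625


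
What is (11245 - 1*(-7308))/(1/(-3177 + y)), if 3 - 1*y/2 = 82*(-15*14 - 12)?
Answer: 616646061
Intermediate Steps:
y = 36414 (y = 6 - 164*(-15*14 - 12) = 6 - 164*(-210 - 12) = 6 - 164*(-222) = 6 - 2*(-18204) = 6 + 36408 = 36414)
(11245 - 1*(-7308))/(1/(-3177 + y)) = (11245 - 1*(-7308))/(1/(-3177 + 36414)) = (11245 + 7308)/(1/33237) = 18553/(1/33237) = 18553*33237 = 616646061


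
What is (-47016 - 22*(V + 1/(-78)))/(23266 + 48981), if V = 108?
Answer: -1926277/2817633 ≈ -0.68365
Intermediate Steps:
(-47016 - 22*(V + 1/(-78)))/(23266 + 48981) = (-47016 - 22*(108 + 1/(-78)))/(23266 + 48981) = (-47016 - 22*(108 - 1/78))/72247 = (-47016 - 22*8423/78)*(1/72247) = (-47016 - 92653/39)*(1/72247) = -1926277/39*1/72247 = -1926277/2817633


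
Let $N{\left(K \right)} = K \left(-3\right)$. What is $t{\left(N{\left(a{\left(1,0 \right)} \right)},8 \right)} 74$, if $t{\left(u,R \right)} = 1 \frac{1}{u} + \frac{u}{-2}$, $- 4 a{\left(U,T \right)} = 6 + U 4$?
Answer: $- \frac{8029}{30} \approx -267.63$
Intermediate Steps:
$a{\left(U,T \right)} = - \frac{3}{2} - U$ ($a{\left(U,T \right)} = - \frac{6 + U 4}{4} = - \frac{6 + 4 U}{4} = - \frac{3}{2} - U$)
$N{\left(K \right)} = - 3 K$
$t{\left(u,R \right)} = \frac{1}{u} - \frac{u}{2}$ ($t{\left(u,R \right)} = \frac{1}{u} + u \left(- \frac{1}{2}\right) = \frac{1}{u} - \frac{u}{2}$)
$t{\left(N{\left(a{\left(1,0 \right)} \right)},8 \right)} 74 = \left(\frac{1}{\left(-3\right) \left(- \frac{3}{2} - 1\right)} - \frac{\left(-3\right) \left(- \frac{3}{2} - 1\right)}{2}\right) 74 = \left(\frac{1}{\left(-3\right) \left(- \frac{5}{2}\right)} - \frac{\left(-3\right) \left(- \frac{5}{2}\right)}{2}\right) 74 = \left(\frac{1}{\frac{15}{2}} - \frac{15}{4}\right) 74 = \left(\frac{2}{15} - \frac{15}{4}\right) 74 = \left(- \frac{217}{60}\right) 74 = - \frac{8029}{30}$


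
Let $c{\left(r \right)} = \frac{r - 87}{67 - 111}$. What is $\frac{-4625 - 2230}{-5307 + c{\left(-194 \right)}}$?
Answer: $\frac{301620}{233227} \approx 1.2932$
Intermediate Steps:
$c{\left(r \right)} = \frac{87}{44} - \frac{r}{44}$ ($c{\left(r \right)} = \frac{-87 + r}{-44} = \left(-87 + r\right) \left(- \frac{1}{44}\right) = \frac{87}{44} - \frac{r}{44}$)
$\frac{-4625 - 2230}{-5307 + c{\left(-194 \right)}} = \frac{-4625 - 2230}{-5307 + \left(\frac{87}{44} - - \frac{97}{22}\right)} = - \frac{6855}{-5307 + \left(\frac{87}{44} + \frac{97}{22}\right)} = - \frac{6855}{-5307 + \frac{281}{44}} = - \frac{6855}{- \frac{233227}{44}} = \left(-6855\right) \left(- \frac{44}{233227}\right) = \frac{301620}{233227}$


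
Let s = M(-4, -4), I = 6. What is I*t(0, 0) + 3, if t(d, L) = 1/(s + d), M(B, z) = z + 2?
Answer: 0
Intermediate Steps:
M(B, z) = 2 + z
s = -2 (s = 2 - 4 = -2)
t(d, L) = 1/(-2 + d)
I*t(0, 0) + 3 = 6/(-2 + 0) + 3 = 6/(-2) + 3 = 6*(-1/2) + 3 = -3 + 3 = 0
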